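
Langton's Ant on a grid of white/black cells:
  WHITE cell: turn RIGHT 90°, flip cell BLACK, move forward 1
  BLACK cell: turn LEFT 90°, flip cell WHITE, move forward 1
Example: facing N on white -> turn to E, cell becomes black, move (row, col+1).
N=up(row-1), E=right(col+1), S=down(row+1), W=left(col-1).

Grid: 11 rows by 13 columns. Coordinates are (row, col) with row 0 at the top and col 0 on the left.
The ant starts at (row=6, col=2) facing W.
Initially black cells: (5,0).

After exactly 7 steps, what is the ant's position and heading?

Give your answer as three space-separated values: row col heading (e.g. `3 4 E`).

Answer: 6 1 N

Derivation:
Step 1: on WHITE (6,2): turn R to N, flip to black, move to (5,2). |black|=2
Step 2: on WHITE (5,2): turn R to E, flip to black, move to (5,3). |black|=3
Step 3: on WHITE (5,3): turn R to S, flip to black, move to (6,3). |black|=4
Step 4: on WHITE (6,3): turn R to W, flip to black, move to (6,2). |black|=5
Step 5: on BLACK (6,2): turn L to S, flip to white, move to (7,2). |black|=4
Step 6: on WHITE (7,2): turn R to W, flip to black, move to (7,1). |black|=5
Step 7: on WHITE (7,1): turn R to N, flip to black, move to (6,1). |black|=6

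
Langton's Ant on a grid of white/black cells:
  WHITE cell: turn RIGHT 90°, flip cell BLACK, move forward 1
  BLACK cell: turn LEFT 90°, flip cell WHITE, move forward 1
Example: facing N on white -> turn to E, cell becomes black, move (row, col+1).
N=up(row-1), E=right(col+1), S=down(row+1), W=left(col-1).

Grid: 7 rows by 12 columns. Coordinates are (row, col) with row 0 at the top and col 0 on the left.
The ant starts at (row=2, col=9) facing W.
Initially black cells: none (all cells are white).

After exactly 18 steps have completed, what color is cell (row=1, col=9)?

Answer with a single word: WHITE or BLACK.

Step 1: on WHITE (2,9): turn R to N, flip to black, move to (1,9). |black|=1
Step 2: on WHITE (1,9): turn R to E, flip to black, move to (1,10). |black|=2
Step 3: on WHITE (1,10): turn R to S, flip to black, move to (2,10). |black|=3
Step 4: on WHITE (2,10): turn R to W, flip to black, move to (2,9). |black|=4
Step 5: on BLACK (2,9): turn L to S, flip to white, move to (3,9). |black|=3
Step 6: on WHITE (3,9): turn R to W, flip to black, move to (3,8). |black|=4
Step 7: on WHITE (3,8): turn R to N, flip to black, move to (2,8). |black|=5
Step 8: on WHITE (2,8): turn R to E, flip to black, move to (2,9). |black|=6
Step 9: on WHITE (2,9): turn R to S, flip to black, move to (3,9). |black|=7
Step 10: on BLACK (3,9): turn L to E, flip to white, move to (3,10). |black|=6
Step 11: on WHITE (3,10): turn R to S, flip to black, move to (4,10). |black|=7
Step 12: on WHITE (4,10): turn R to W, flip to black, move to (4,9). |black|=8
Step 13: on WHITE (4,9): turn R to N, flip to black, move to (3,9). |black|=9
Step 14: on WHITE (3,9): turn R to E, flip to black, move to (3,10). |black|=10
Step 15: on BLACK (3,10): turn L to N, flip to white, move to (2,10). |black|=9
Step 16: on BLACK (2,10): turn L to W, flip to white, move to (2,9). |black|=8
Step 17: on BLACK (2,9): turn L to S, flip to white, move to (3,9). |black|=7
Step 18: on BLACK (3,9): turn L to E, flip to white, move to (3,10). |black|=6

Answer: BLACK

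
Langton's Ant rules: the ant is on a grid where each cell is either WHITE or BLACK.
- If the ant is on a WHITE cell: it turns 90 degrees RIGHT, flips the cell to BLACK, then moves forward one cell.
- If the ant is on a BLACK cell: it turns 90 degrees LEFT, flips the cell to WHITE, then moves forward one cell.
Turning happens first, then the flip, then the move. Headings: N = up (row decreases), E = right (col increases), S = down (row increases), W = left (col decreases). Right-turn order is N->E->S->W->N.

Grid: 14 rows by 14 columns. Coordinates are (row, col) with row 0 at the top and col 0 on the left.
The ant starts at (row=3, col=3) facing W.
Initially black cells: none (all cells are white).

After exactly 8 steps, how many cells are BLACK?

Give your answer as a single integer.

Answer: 6

Derivation:
Step 1: on WHITE (3,3): turn R to N, flip to black, move to (2,3). |black|=1
Step 2: on WHITE (2,3): turn R to E, flip to black, move to (2,4). |black|=2
Step 3: on WHITE (2,4): turn R to S, flip to black, move to (3,4). |black|=3
Step 4: on WHITE (3,4): turn R to W, flip to black, move to (3,3). |black|=4
Step 5: on BLACK (3,3): turn L to S, flip to white, move to (4,3). |black|=3
Step 6: on WHITE (4,3): turn R to W, flip to black, move to (4,2). |black|=4
Step 7: on WHITE (4,2): turn R to N, flip to black, move to (3,2). |black|=5
Step 8: on WHITE (3,2): turn R to E, flip to black, move to (3,3). |black|=6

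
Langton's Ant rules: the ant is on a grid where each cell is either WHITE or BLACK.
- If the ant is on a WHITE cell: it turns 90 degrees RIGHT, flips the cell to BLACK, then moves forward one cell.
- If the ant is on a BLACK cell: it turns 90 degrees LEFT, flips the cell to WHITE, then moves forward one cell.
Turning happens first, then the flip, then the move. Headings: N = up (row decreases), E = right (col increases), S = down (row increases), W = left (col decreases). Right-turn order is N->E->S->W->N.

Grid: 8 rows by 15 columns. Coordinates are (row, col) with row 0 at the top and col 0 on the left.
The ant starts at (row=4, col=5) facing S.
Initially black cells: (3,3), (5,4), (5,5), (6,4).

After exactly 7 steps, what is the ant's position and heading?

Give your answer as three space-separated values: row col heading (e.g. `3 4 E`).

Step 1: on WHITE (4,5): turn R to W, flip to black, move to (4,4). |black|=5
Step 2: on WHITE (4,4): turn R to N, flip to black, move to (3,4). |black|=6
Step 3: on WHITE (3,4): turn R to E, flip to black, move to (3,5). |black|=7
Step 4: on WHITE (3,5): turn R to S, flip to black, move to (4,5). |black|=8
Step 5: on BLACK (4,5): turn L to E, flip to white, move to (4,6). |black|=7
Step 6: on WHITE (4,6): turn R to S, flip to black, move to (5,6). |black|=8
Step 7: on WHITE (5,6): turn R to W, flip to black, move to (5,5). |black|=9

Answer: 5 5 W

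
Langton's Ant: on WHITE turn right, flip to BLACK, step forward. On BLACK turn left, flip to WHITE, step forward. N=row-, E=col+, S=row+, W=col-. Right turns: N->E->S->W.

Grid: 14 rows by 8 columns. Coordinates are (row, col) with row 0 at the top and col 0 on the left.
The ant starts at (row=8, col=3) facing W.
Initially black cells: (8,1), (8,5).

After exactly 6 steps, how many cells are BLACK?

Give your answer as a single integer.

Answer: 6

Derivation:
Step 1: on WHITE (8,3): turn R to N, flip to black, move to (7,3). |black|=3
Step 2: on WHITE (7,3): turn R to E, flip to black, move to (7,4). |black|=4
Step 3: on WHITE (7,4): turn R to S, flip to black, move to (8,4). |black|=5
Step 4: on WHITE (8,4): turn R to W, flip to black, move to (8,3). |black|=6
Step 5: on BLACK (8,3): turn L to S, flip to white, move to (9,3). |black|=5
Step 6: on WHITE (9,3): turn R to W, flip to black, move to (9,2). |black|=6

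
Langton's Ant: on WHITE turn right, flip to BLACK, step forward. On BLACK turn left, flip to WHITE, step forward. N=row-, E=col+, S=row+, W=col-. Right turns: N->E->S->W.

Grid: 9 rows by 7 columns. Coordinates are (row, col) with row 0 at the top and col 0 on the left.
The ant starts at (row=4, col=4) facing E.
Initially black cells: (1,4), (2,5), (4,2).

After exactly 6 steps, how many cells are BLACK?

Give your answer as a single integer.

Step 1: on WHITE (4,4): turn R to S, flip to black, move to (5,4). |black|=4
Step 2: on WHITE (5,4): turn R to W, flip to black, move to (5,3). |black|=5
Step 3: on WHITE (5,3): turn R to N, flip to black, move to (4,3). |black|=6
Step 4: on WHITE (4,3): turn R to E, flip to black, move to (4,4). |black|=7
Step 5: on BLACK (4,4): turn L to N, flip to white, move to (3,4). |black|=6
Step 6: on WHITE (3,4): turn R to E, flip to black, move to (3,5). |black|=7

Answer: 7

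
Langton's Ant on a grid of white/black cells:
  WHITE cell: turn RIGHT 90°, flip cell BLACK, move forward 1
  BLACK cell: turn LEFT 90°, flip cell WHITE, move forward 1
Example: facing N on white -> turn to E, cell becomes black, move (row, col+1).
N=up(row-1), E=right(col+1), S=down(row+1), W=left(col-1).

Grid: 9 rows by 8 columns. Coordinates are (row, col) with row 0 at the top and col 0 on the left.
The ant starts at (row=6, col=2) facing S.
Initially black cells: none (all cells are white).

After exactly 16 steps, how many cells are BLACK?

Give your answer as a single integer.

Answer: 8

Derivation:
Step 1: on WHITE (6,2): turn R to W, flip to black, move to (6,1). |black|=1
Step 2: on WHITE (6,1): turn R to N, flip to black, move to (5,1). |black|=2
Step 3: on WHITE (5,1): turn R to E, flip to black, move to (5,2). |black|=3
Step 4: on WHITE (5,2): turn R to S, flip to black, move to (6,2). |black|=4
Step 5: on BLACK (6,2): turn L to E, flip to white, move to (6,3). |black|=3
Step 6: on WHITE (6,3): turn R to S, flip to black, move to (7,3). |black|=4
Step 7: on WHITE (7,3): turn R to W, flip to black, move to (7,2). |black|=5
Step 8: on WHITE (7,2): turn R to N, flip to black, move to (6,2). |black|=6
Step 9: on WHITE (6,2): turn R to E, flip to black, move to (6,3). |black|=7
Step 10: on BLACK (6,3): turn L to N, flip to white, move to (5,3). |black|=6
Step 11: on WHITE (5,3): turn R to E, flip to black, move to (5,4). |black|=7
Step 12: on WHITE (5,4): turn R to S, flip to black, move to (6,4). |black|=8
Step 13: on WHITE (6,4): turn R to W, flip to black, move to (6,3). |black|=9
Step 14: on WHITE (6,3): turn R to N, flip to black, move to (5,3). |black|=10
Step 15: on BLACK (5,3): turn L to W, flip to white, move to (5,2). |black|=9
Step 16: on BLACK (5,2): turn L to S, flip to white, move to (6,2). |black|=8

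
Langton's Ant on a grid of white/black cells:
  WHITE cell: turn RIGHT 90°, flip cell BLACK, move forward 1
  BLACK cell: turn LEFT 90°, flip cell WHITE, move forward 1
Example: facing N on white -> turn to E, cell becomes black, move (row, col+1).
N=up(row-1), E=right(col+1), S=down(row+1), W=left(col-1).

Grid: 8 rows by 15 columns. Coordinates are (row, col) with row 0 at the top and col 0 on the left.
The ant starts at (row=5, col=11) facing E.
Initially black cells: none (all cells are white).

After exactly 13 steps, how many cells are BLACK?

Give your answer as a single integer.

Step 1: on WHITE (5,11): turn R to S, flip to black, move to (6,11). |black|=1
Step 2: on WHITE (6,11): turn R to W, flip to black, move to (6,10). |black|=2
Step 3: on WHITE (6,10): turn R to N, flip to black, move to (5,10). |black|=3
Step 4: on WHITE (5,10): turn R to E, flip to black, move to (5,11). |black|=4
Step 5: on BLACK (5,11): turn L to N, flip to white, move to (4,11). |black|=3
Step 6: on WHITE (4,11): turn R to E, flip to black, move to (4,12). |black|=4
Step 7: on WHITE (4,12): turn R to S, flip to black, move to (5,12). |black|=5
Step 8: on WHITE (5,12): turn R to W, flip to black, move to (5,11). |black|=6
Step 9: on WHITE (5,11): turn R to N, flip to black, move to (4,11). |black|=7
Step 10: on BLACK (4,11): turn L to W, flip to white, move to (4,10). |black|=6
Step 11: on WHITE (4,10): turn R to N, flip to black, move to (3,10). |black|=7
Step 12: on WHITE (3,10): turn R to E, flip to black, move to (3,11). |black|=8
Step 13: on WHITE (3,11): turn R to S, flip to black, move to (4,11). |black|=9

Answer: 9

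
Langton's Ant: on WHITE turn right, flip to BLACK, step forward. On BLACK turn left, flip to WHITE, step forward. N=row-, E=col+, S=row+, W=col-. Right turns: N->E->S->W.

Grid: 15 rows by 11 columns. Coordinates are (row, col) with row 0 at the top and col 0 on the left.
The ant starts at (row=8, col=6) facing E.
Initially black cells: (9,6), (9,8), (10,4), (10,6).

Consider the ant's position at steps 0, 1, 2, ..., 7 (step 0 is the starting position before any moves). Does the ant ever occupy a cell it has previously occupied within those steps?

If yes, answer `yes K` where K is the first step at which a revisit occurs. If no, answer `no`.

Answer: no

Derivation:
Step 1: on WHITE (8,6): turn R to S, flip to black, move to (9,6). |black|=5 — new cell
Step 2: on BLACK (9,6): turn L to E, flip to white, move to (9,7). |black|=4 — new cell
Step 3: on WHITE (9,7): turn R to S, flip to black, move to (10,7). |black|=5 — new cell
Step 4: on WHITE (10,7): turn R to W, flip to black, move to (10,6). |black|=6 — new cell
Step 5: on BLACK (10,6): turn L to S, flip to white, move to (11,6). |black|=5 — new cell
Step 6: on WHITE (11,6): turn R to W, flip to black, move to (11,5). |black|=6 — new cell
Step 7: on WHITE (11,5): turn R to N, flip to black, move to (10,5). |black|=7 — new cell
No revisit within 7 steps.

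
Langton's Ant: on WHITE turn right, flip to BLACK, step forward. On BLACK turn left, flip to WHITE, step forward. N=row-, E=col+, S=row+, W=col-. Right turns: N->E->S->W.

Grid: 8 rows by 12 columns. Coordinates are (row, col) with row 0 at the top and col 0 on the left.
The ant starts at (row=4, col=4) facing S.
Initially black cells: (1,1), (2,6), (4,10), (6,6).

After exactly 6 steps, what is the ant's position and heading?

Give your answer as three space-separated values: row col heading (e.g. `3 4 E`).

Answer: 5 5 S

Derivation:
Step 1: on WHITE (4,4): turn R to W, flip to black, move to (4,3). |black|=5
Step 2: on WHITE (4,3): turn R to N, flip to black, move to (3,3). |black|=6
Step 3: on WHITE (3,3): turn R to E, flip to black, move to (3,4). |black|=7
Step 4: on WHITE (3,4): turn R to S, flip to black, move to (4,4). |black|=8
Step 5: on BLACK (4,4): turn L to E, flip to white, move to (4,5). |black|=7
Step 6: on WHITE (4,5): turn R to S, flip to black, move to (5,5). |black|=8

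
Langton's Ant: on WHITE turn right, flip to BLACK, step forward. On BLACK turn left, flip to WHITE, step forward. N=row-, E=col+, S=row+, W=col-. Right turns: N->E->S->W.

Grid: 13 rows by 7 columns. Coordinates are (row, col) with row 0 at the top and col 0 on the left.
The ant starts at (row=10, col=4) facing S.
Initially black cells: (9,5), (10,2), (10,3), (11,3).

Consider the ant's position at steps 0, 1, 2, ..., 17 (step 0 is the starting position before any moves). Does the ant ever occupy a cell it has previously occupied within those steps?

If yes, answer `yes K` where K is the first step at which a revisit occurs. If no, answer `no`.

Step 1: on WHITE (10,4): turn R to W, flip to black, move to (10,3). |black|=5 — new cell
Step 2: on BLACK (10,3): turn L to S, flip to white, move to (11,3). |black|=4 — new cell
Step 3: on BLACK (11,3): turn L to E, flip to white, move to (11,4). |black|=3 — new cell
Step 4: on WHITE (11,4): turn R to S, flip to black, move to (12,4). |black|=4 — new cell
Step 5: on WHITE (12,4): turn R to W, flip to black, move to (12,3). |black|=5 — new cell
Step 6: on WHITE (12,3): turn R to N, flip to black, move to (11,3). |black|=6 — REVISIT

Answer: yes 6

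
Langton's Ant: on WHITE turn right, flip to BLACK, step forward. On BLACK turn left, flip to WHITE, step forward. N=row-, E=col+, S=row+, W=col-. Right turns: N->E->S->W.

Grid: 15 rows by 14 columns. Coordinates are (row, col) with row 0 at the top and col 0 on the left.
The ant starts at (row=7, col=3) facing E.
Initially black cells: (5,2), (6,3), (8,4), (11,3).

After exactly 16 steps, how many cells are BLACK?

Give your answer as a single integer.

Answer: 12

Derivation:
Step 1: on WHITE (7,3): turn R to S, flip to black, move to (8,3). |black|=5
Step 2: on WHITE (8,3): turn R to W, flip to black, move to (8,2). |black|=6
Step 3: on WHITE (8,2): turn R to N, flip to black, move to (7,2). |black|=7
Step 4: on WHITE (7,2): turn R to E, flip to black, move to (7,3). |black|=8
Step 5: on BLACK (7,3): turn L to N, flip to white, move to (6,3). |black|=7
Step 6: on BLACK (6,3): turn L to W, flip to white, move to (6,2). |black|=6
Step 7: on WHITE (6,2): turn R to N, flip to black, move to (5,2). |black|=7
Step 8: on BLACK (5,2): turn L to W, flip to white, move to (5,1). |black|=6
Step 9: on WHITE (5,1): turn R to N, flip to black, move to (4,1). |black|=7
Step 10: on WHITE (4,1): turn R to E, flip to black, move to (4,2). |black|=8
Step 11: on WHITE (4,2): turn R to S, flip to black, move to (5,2). |black|=9
Step 12: on WHITE (5,2): turn R to W, flip to black, move to (5,1). |black|=10
Step 13: on BLACK (5,1): turn L to S, flip to white, move to (6,1). |black|=9
Step 14: on WHITE (6,1): turn R to W, flip to black, move to (6,0). |black|=10
Step 15: on WHITE (6,0): turn R to N, flip to black, move to (5,0). |black|=11
Step 16: on WHITE (5,0): turn R to E, flip to black, move to (5,1). |black|=12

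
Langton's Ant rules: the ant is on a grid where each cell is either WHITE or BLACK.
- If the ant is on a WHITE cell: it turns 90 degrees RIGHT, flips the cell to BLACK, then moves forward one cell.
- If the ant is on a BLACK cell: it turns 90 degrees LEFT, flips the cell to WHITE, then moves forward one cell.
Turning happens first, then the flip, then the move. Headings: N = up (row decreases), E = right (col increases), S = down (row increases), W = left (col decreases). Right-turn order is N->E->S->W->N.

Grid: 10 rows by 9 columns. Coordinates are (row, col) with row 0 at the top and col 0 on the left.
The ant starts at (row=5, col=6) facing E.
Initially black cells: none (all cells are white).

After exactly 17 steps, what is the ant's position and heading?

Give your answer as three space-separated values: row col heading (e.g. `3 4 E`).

Step 1: on WHITE (5,6): turn R to S, flip to black, move to (6,6). |black|=1
Step 2: on WHITE (6,6): turn R to W, flip to black, move to (6,5). |black|=2
Step 3: on WHITE (6,5): turn R to N, flip to black, move to (5,5). |black|=3
Step 4: on WHITE (5,5): turn R to E, flip to black, move to (5,6). |black|=4
Step 5: on BLACK (5,6): turn L to N, flip to white, move to (4,6). |black|=3
Step 6: on WHITE (4,6): turn R to E, flip to black, move to (4,7). |black|=4
Step 7: on WHITE (4,7): turn R to S, flip to black, move to (5,7). |black|=5
Step 8: on WHITE (5,7): turn R to W, flip to black, move to (5,6). |black|=6
Step 9: on WHITE (5,6): turn R to N, flip to black, move to (4,6). |black|=7
Step 10: on BLACK (4,6): turn L to W, flip to white, move to (4,5). |black|=6
Step 11: on WHITE (4,5): turn R to N, flip to black, move to (3,5). |black|=7
Step 12: on WHITE (3,5): turn R to E, flip to black, move to (3,6). |black|=8
Step 13: on WHITE (3,6): turn R to S, flip to black, move to (4,6). |black|=9
Step 14: on WHITE (4,6): turn R to W, flip to black, move to (4,5). |black|=10
Step 15: on BLACK (4,5): turn L to S, flip to white, move to (5,5). |black|=9
Step 16: on BLACK (5,5): turn L to E, flip to white, move to (5,6). |black|=8
Step 17: on BLACK (5,6): turn L to N, flip to white, move to (4,6). |black|=7

Answer: 4 6 N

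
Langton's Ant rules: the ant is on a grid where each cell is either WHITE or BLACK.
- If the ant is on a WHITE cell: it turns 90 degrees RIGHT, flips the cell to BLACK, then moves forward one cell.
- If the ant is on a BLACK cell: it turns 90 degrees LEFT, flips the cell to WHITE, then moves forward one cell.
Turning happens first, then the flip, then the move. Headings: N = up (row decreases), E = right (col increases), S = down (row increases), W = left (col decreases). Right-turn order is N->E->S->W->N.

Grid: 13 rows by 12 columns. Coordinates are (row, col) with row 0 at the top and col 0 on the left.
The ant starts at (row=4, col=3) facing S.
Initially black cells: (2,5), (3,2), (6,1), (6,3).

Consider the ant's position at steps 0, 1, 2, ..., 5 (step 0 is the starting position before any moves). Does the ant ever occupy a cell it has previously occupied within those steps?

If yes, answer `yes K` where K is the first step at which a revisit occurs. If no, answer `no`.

Step 1: on WHITE (4,3): turn R to W, flip to black, move to (4,2). |black|=5 — new cell
Step 2: on WHITE (4,2): turn R to N, flip to black, move to (3,2). |black|=6 — new cell
Step 3: on BLACK (3,2): turn L to W, flip to white, move to (3,1). |black|=5 — new cell
Step 4: on WHITE (3,1): turn R to N, flip to black, move to (2,1). |black|=6 — new cell
Step 5: on WHITE (2,1): turn R to E, flip to black, move to (2,2). |black|=7 — new cell
No revisit within 5 steps.

Answer: no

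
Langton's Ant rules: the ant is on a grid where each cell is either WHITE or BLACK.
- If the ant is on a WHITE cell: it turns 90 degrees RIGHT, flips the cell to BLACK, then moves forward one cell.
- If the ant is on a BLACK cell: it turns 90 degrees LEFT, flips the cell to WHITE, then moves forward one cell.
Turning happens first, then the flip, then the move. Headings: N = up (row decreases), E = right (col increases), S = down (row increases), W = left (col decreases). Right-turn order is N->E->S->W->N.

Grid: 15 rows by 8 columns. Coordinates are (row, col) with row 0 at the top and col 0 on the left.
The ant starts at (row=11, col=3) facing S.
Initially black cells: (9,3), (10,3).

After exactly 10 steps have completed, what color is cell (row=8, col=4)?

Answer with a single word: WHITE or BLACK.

Step 1: on WHITE (11,3): turn R to W, flip to black, move to (11,2). |black|=3
Step 2: on WHITE (11,2): turn R to N, flip to black, move to (10,2). |black|=4
Step 3: on WHITE (10,2): turn R to E, flip to black, move to (10,3). |black|=5
Step 4: on BLACK (10,3): turn L to N, flip to white, move to (9,3). |black|=4
Step 5: on BLACK (9,3): turn L to W, flip to white, move to (9,2). |black|=3
Step 6: on WHITE (9,2): turn R to N, flip to black, move to (8,2). |black|=4
Step 7: on WHITE (8,2): turn R to E, flip to black, move to (8,3). |black|=5
Step 8: on WHITE (8,3): turn R to S, flip to black, move to (9,3). |black|=6
Step 9: on WHITE (9,3): turn R to W, flip to black, move to (9,2). |black|=7
Step 10: on BLACK (9,2): turn L to S, flip to white, move to (10,2). |black|=6

Answer: WHITE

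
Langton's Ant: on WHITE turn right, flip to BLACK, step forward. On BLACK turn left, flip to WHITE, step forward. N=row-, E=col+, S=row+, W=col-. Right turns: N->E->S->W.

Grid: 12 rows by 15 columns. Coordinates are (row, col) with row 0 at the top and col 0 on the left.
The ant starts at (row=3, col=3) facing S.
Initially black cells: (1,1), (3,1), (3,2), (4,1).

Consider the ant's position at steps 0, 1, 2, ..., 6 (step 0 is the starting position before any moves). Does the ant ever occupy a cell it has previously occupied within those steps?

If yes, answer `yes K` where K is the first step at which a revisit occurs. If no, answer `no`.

Step 1: on WHITE (3,3): turn R to W, flip to black, move to (3,2). |black|=5 — new cell
Step 2: on BLACK (3,2): turn L to S, flip to white, move to (4,2). |black|=4 — new cell
Step 3: on WHITE (4,2): turn R to W, flip to black, move to (4,1). |black|=5 — new cell
Step 4: on BLACK (4,1): turn L to S, flip to white, move to (5,1). |black|=4 — new cell
Step 5: on WHITE (5,1): turn R to W, flip to black, move to (5,0). |black|=5 — new cell
Step 6: on WHITE (5,0): turn R to N, flip to black, move to (4,0). |black|=6 — new cell
No revisit within 6 steps.

Answer: no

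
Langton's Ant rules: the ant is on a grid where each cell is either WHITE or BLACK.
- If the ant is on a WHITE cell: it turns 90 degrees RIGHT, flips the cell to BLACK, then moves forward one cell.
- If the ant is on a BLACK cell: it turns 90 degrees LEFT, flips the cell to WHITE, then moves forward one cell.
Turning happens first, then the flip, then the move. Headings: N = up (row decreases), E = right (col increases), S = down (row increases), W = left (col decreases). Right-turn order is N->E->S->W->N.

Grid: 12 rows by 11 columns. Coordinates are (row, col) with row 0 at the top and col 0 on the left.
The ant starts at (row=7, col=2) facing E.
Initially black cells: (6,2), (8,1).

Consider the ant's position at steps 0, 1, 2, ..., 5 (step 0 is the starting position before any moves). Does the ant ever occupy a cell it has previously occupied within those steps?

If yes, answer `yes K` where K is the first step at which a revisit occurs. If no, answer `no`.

Answer: no

Derivation:
Step 1: on WHITE (7,2): turn R to S, flip to black, move to (8,2). |black|=3 — new cell
Step 2: on WHITE (8,2): turn R to W, flip to black, move to (8,1). |black|=4 — new cell
Step 3: on BLACK (8,1): turn L to S, flip to white, move to (9,1). |black|=3 — new cell
Step 4: on WHITE (9,1): turn R to W, flip to black, move to (9,0). |black|=4 — new cell
Step 5: on WHITE (9,0): turn R to N, flip to black, move to (8,0). |black|=5 — new cell
No revisit within 5 steps.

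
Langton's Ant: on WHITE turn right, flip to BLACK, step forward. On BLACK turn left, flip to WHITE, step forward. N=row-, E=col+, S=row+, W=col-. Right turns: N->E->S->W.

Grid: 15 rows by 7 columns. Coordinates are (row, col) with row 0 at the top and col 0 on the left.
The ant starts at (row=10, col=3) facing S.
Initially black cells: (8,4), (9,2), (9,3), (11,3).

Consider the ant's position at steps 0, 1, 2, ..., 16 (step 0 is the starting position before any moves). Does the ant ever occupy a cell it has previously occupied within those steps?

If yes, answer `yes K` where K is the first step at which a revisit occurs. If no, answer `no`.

Answer: yes 6

Derivation:
Step 1: on WHITE (10,3): turn R to W, flip to black, move to (10,2). |black|=5 — new cell
Step 2: on WHITE (10,2): turn R to N, flip to black, move to (9,2). |black|=6 — new cell
Step 3: on BLACK (9,2): turn L to W, flip to white, move to (9,1). |black|=5 — new cell
Step 4: on WHITE (9,1): turn R to N, flip to black, move to (8,1). |black|=6 — new cell
Step 5: on WHITE (8,1): turn R to E, flip to black, move to (8,2). |black|=7 — new cell
Step 6: on WHITE (8,2): turn R to S, flip to black, move to (9,2). |black|=8 — REVISIT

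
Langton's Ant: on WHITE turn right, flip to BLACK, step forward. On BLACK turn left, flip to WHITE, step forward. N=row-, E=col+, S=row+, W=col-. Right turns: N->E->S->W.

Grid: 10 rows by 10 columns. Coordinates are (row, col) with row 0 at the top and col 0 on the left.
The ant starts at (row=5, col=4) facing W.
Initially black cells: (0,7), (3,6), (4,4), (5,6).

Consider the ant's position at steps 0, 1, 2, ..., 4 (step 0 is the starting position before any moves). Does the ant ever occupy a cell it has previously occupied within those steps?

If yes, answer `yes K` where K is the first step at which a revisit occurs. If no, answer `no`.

Answer: no

Derivation:
Step 1: on WHITE (5,4): turn R to N, flip to black, move to (4,4). |black|=5 — new cell
Step 2: on BLACK (4,4): turn L to W, flip to white, move to (4,3). |black|=4 — new cell
Step 3: on WHITE (4,3): turn R to N, flip to black, move to (3,3). |black|=5 — new cell
Step 4: on WHITE (3,3): turn R to E, flip to black, move to (3,4). |black|=6 — new cell
No revisit within 4 steps.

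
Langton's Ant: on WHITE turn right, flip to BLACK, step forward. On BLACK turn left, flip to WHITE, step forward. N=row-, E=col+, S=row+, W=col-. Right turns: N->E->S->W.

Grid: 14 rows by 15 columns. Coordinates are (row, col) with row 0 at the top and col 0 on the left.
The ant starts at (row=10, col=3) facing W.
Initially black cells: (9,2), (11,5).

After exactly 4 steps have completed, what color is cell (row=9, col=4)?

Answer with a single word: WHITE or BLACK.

Step 1: on WHITE (10,3): turn R to N, flip to black, move to (9,3). |black|=3
Step 2: on WHITE (9,3): turn R to E, flip to black, move to (9,4). |black|=4
Step 3: on WHITE (9,4): turn R to S, flip to black, move to (10,4). |black|=5
Step 4: on WHITE (10,4): turn R to W, flip to black, move to (10,3). |black|=6

Answer: BLACK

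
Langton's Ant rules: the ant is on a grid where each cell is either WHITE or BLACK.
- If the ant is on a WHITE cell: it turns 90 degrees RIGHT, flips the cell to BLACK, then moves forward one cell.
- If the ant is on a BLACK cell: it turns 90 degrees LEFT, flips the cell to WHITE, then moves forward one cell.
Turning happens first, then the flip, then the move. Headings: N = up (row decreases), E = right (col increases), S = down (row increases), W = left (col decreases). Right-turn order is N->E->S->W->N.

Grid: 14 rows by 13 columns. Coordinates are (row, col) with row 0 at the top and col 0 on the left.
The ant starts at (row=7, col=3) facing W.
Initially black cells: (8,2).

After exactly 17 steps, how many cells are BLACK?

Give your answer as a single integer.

Answer: 10

Derivation:
Step 1: on WHITE (7,3): turn R to N, flip to black, move to (6,3). |black|=2
Step 2: on WHITE (6,3): turn R to E, flip to black, move to (6,4). |black|=3
Step 3: on WHITE (6,4): turn R to S, flip to black, move to (7,4). |black|=4
Step 4: on WHITE (7,4): turn R to W, flip to black, move to (7,3). |black|=5
Step 5: on BLACK (7,3): turn L to S, flip to white, move to (8,3). |black|=4
Step 6: on WHITE (8,3): turn R to W, flip to black, move to (8,2). |black|=5
Step 7: on BLACK (8,2): turn L to S, flip to white, move to (9,2). |black|=4
Step 8: on WHITE (9,2): turn R to W, flip to black, move to (9,1). |black|=5
Step 9: on WHITE (9,1): turn R to N, flip to black, move to (8,1). |black|=6
Step 10: on WHITE (8,1): turn R to E, flip to black, move to (8,2). |black|=7
Step 11: on WHITE (8,2): turn R to S, flip to black, move to (9,2). |black|=8
Step 12: on BLACK (9,2): turn L to E, flip to white, move to (9,3). |black|=7
Step 13: on WHITE (9,3): turn R to S, flip to black, move to (10,3). |black|=8
Step 14: on WHITE (10,3): turn R to W, flip to black, move to (10,2). |black|=9
Step 15: on WHITE (10,2): turn R to N, flip to black, move to (9,2). |black|=10
Step 16: on WHITE (9,2): turn R to E, flip to black, move to (9,3). |black|=11
Step 17: on BLACK (9,3): turn L to N, flip to white, move to (8,3). |black|=10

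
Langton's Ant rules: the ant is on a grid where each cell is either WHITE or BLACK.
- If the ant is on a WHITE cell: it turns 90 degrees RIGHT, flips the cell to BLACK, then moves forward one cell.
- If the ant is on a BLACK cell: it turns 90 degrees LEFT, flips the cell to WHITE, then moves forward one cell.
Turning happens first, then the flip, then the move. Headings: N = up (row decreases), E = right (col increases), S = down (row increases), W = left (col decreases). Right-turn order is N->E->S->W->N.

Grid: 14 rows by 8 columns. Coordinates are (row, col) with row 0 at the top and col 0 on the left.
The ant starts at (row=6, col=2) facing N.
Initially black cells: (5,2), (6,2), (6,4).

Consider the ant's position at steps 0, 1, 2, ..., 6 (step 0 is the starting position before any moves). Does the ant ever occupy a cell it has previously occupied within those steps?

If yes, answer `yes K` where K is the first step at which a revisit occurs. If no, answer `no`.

Answer: no

Derivation:
Step 1: on BLACK (6,2): turn L to W, flip to white, move to (6,1). |black|=2 — new cell
Step 2: on WHITE (6,1): turn R to N, flip to black, move to (5,1). |black|=3 — new cell
Step 3: on WHITE (5,1): turn R to E, flip to black, move to (5,2). |black|=4 — new cell
Step 4: on BLACK (5,2): turn L to N, flip to white, move to (4,2). |black|=3 — new cell
Step 5: on WHITE (4,2): turn R to E, flip to black, move to (4,3). |black|=4 — new cell
Step 6: on WHITE (4,3): turn R to S, flip to black, move to (5,3). |black|=5 — new cell
No revisit within 6 steps.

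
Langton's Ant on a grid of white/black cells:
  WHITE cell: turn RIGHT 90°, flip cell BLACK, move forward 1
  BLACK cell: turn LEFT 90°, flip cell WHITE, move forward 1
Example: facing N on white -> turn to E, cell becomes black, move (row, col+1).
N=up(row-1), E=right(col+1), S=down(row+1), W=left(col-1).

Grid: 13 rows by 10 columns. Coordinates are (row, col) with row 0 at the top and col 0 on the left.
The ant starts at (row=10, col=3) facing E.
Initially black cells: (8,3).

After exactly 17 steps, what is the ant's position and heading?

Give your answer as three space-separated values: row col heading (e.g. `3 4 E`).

Answer: 7 3 N

Derivation:
Step 1: on WHITE (10,3): turn R to S, flip to black, move to (11,3). |black|=2
Step 2: on WHITE (11,3): turn R to W, flip to black, move to (11,2). |black|=3
Step 3: on WHITE (11,2): turn R to N, flip to black, move to (10,2). |black|=4
Step 4: on WHITE (10,2): turn R to E, flip to black, move to (10,3). |black|=5
Step 5: on BLACK (10,3): turn L to N, flip to white, move to (9,3). |black|=4
Step 6: on WHITE (9,3): turn R to E, flip to black, move to (9,4). |black|=5
Step 7: on WHITE (9,4): turn R to S, flip to black, move to (10,4). |black|=6
Step 8: on WHITE (10,4): turn R to W, flip to black, move to (10,3). |black|=7
Step 9: on WHITE (10,3): turn R to N, flip to black, move to (9,3). |black|=8
Step 10: on BLACK (9,3): turn L to W, flip to white, move to (9,2). |black|=7
Step 11: on WHITE (9,2): turn R to N, flip to black, move to (8,2). |black|=8
Step 12: on WHITE (8,2): turn R to E, flip to black, move to (8,3). |black|=9
Step 13: on BLACK (8,3): turn L to N, flip to white, move to (7,3). |black|=8
Step 14: on WHITE (7,3): turn R to E, flip to black, move to (7,4). |black|=9
Step 15: on WHITE (7,4): turn R to S, flip to black, move to (8,4). |black|=10
Step 16: on WHITE (8,4): turn R to W, flip to black, move to (8,3). |black|=11
Step 17: on WHITE (8,3): turn R to N, flip to black, move to (7,3). |black|=12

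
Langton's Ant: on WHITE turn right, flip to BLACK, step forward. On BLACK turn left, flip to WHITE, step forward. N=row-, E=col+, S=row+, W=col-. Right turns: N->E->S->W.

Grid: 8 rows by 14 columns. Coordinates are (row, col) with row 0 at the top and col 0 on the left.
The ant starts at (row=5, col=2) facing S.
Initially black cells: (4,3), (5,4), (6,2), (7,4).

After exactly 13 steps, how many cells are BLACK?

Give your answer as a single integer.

Step 1: on WHITE (5,2): turn R to W, flip to black, move to (5,1). |black|=5
Step 2: on WHITE (5,1): turn R to N, flip to black, move to (4,1). |black|=6
Step 3: on WHITE (4,1): turn R to E, flip to black, move to (4,2). |black|=7
Step 4: on WHITE (4,2): turn R to S, flip to black, move to (5,2). |black|=8
Step 5: on BLACK (5,2): turn L to E, flip to white, move to (5,3). |black|=7
Step 6: on WHITE (5,3): turn R to S, flip to black, move to (6,3). |black|=8
Step 7: on WHITE (6,3): turn R to W, flip to black, move to (6,2). |black|=9
Step 8: on BLACK (6,2): turn L to S, flip to white, move to (7,2). |black|=8
Step 9: on WHITE (7,2): turn R to W, flip to black, move to (7,1). |black|=9
Step 10: on WHITE (7,1): turn R to N, flip to black, move to (6,1). |black|=10
Step 11: on WHITE (6,1): turn R to E, flip to black, move to (6,2). |black|=11
Step 12: on WHITE (6,2): turn R to S, flip to black, move to (7,2). |black|=12
Step 13: on BLACK (7,2): turn L to E, flip to white, move to (7,3). |black|=11

Answer: 11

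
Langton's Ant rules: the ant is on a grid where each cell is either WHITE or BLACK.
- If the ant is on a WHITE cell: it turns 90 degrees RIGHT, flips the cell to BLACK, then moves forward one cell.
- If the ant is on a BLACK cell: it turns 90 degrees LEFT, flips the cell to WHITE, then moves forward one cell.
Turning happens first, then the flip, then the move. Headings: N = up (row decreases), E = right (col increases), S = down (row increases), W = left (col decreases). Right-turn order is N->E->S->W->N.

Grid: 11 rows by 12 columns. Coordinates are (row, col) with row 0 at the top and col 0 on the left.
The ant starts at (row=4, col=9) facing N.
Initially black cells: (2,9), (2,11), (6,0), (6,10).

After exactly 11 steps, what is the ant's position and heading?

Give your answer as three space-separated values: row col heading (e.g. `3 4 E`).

Answer: 5 7 W

Derivation:
Step 1: on WHITE (4,9): turn R to E, flip to black, move to (4,10). |black|=5
Step 2: on WHITE (4,10): turn R to S, flip to black, move to (5,10). |black|=6
Step 3: on WHITE (5,10): turn R to W, flip to black, move to (5,9). |black|=7
Step 4: on WHITE (5,9): turn R to N, flip to black, move to (4,9). |black|=8
Step 5: on BLACK (4,9): turn L to W, flip to white, move to (4,8). |black|=7
Step 6: on WHITE (4,8): turn R to N, flip to black, move to (3,8). |black|=8
Step 7: on WHITE (3,8): turn R to E, flip to black, move to (3,9). |black|=9
Step 8: on WHITE (3,9): turn R to S, flip to black, move to (4,9). |black|=10
Step 9: on WHITE (4,9): turn R to W, flip to black, move to (4,8). |black|=11
Step 10: on BLACK (4,8): turn L to S, flip to white, move to (5,8). |black|=10
Step 11: on WHITE (5,8): turn R to W, flip to black, move to (5,7). |black|=11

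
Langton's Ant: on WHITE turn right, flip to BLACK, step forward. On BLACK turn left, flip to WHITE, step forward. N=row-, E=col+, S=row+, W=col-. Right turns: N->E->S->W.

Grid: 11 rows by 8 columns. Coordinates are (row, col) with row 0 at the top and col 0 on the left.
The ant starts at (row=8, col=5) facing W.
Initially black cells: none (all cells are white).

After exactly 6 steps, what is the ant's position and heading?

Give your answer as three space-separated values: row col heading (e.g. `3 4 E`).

Answer: 9 4 W

Derivation:
Step 1: on WHITE (8,5): turn R to N, flip to black, move to (7,5). |black|=1
Step 2: on WHITE (7,5): turn R to E, flip to black, move to (7,6). |black|=2
Step 3: on WHITE (7,6): turn R to S, flip to black, move to (8,6). |black|=3
Step 4: on WHITE (8,6): turn R to W, flip to black, move to (8,5). |black|=4
Step 5: on BLACK (8,5): turn L to S, flip to white, move to (9,5). |black|=3
Step 6: on WHITE (9,5): turn R to W, flip to black, move to (9,4). |black|=4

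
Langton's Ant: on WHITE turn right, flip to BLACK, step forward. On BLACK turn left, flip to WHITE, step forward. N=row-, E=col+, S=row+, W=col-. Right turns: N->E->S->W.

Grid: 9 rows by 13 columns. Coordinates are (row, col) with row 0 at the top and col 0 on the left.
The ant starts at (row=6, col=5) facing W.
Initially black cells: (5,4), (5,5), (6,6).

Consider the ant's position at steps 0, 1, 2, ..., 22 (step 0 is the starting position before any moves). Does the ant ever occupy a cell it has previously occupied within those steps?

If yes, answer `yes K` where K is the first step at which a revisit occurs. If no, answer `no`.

Step 1: on WHITE (6,5): turn R to N, flip to black, move to (5,5). |black|=4 — new cell
Step 2: on BLACK (5,5): turn L to W, flip to white, move to (5,4). |black|=3 — new cell
Step 3: on BLACK (5,4): turn L to S, flip to white, move to (6,4). |black|=2 — new cell
Step 4: on WHITE (6,4): turn R to W, flip to black, move to (6,3). |black|=3 — new cell
Step 5: on WHITE (6,3): turn R to N, flip to black, move to (5,3). |black|=4 — new cell
Step 6: on WHITE (5,3): turn R to E, flip to black, move to (5,4). |black|=5 — REVISIT

Answer: yes 6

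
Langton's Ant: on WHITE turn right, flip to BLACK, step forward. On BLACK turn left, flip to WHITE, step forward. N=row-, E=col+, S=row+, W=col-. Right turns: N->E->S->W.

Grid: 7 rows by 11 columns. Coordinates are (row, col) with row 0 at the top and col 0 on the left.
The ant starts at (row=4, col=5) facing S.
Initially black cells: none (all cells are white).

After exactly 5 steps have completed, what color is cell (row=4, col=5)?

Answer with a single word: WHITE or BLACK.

Answer: WHITE

Derivation:
Step 1: on WHITE (4,5): turn R to W, flip to black, move to (4,4). |black|=1
Step 2: on WHITE (4,4): turn R to N, flip to black, move to (3,4). |black|=2
Step 3: on WHITE (3,4): turn R to E, flip to black, move to (3,5). |black|=3
Step 4: on WHITE (3,5): turn R to S, flip to black, move to (4,5). |black|=4
Step 5: on BLACK (4,5): turn L to E, flip to white, move to (4,6). |black|=3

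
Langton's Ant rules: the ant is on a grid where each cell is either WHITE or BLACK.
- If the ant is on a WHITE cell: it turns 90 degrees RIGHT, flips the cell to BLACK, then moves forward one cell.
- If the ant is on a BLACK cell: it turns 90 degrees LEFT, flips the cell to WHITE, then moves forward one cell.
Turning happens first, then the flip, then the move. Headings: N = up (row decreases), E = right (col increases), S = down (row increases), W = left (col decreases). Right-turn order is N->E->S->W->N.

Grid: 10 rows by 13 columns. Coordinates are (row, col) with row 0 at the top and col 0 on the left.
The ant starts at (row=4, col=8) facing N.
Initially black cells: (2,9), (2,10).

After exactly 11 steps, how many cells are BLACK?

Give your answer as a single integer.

Answer: 9

Derivation:
Step 1: on WHITE (4,8): turn R to E, flip to black, move to (4,9). |black|=3
Step 2: on WHITE (4,9): turn R to S, flip to black, move to (5,9). |black|=4
Step 3: on WHITE (5,9): turn R to W, flip to black, move to (5,8). |black|=5
Step 4: on WHITE (5,8): turn R to N, flip to black, move to (4,8). |black|=6
Step 5: on BLACK (4,8): turn L to W, flip to white, move to (4,7). |black|=5
Step 6: on WHITE (4,7): turn R to N, flip to black, move to (3,7). |black|=6
Step 7: on WHITE (3,7): turn R to E, flip to black, move to (3,8). |black|=7
Step 8: on WHITE (3,8): turn R to S, flip to black, move to (4,8). |black|=8
Step 9: on WHITE (4,8): turn R to W, flip to black, move to (4,7). |black|=9
Step 10: on BLACK (4,7): turn L to S, flip to white, move to (5,7). |black|=8
Step 11: on WHITE (5,7): turn R to W, flip to black, move to (5,6). |black|=9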